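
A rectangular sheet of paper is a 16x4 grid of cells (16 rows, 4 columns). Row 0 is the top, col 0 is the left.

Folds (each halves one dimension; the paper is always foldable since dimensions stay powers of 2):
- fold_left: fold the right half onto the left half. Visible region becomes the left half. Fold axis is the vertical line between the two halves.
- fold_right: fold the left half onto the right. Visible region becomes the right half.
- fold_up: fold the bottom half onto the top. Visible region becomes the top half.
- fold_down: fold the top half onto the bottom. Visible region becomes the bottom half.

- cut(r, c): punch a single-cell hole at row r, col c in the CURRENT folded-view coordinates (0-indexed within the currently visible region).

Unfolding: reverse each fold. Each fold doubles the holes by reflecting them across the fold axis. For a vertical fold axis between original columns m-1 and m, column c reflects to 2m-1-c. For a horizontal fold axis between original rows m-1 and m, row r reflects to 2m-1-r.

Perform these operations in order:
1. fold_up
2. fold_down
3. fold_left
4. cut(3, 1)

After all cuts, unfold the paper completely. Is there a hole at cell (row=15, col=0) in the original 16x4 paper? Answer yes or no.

Op 1 fold_up: fold axis h@8; visible region now rows[0,8) x cols[0,4) = 8x4
Op 2 fold_down: fold axis h@4; visible region now rows[4,8) x cols[0,4) = 4x4
Op 3 fold_left: fold axis v@2; visible region now rows[4,8) x cols[0,2) = 4x2
Op 4 cut(3, 1): punch at orig (7,1); cuts so far [(7, 1)]; region rows[4,8) x cols[0,2) = 4x2
Unfold 1 (reflect across v@2): 2 holes -> [(7, 1), (7, 2)]
Unfold 2 (reflect across h@4): 4 holes -> [(0, 1), (0, 2), (7, 1), (7, 2)]
Unfold 3 (reflect across h@8): 8 holes -> [(0, 1), (0, 2), (7, 1), (7, 2), (8, 1), (8, 2), (15, 1), (15, 2)]
Holes: [(0, 1), (0, 2), (7, 1), (7, 2), (8, 1), (8, 2), (15, 1), (15, 2)]

Answer: no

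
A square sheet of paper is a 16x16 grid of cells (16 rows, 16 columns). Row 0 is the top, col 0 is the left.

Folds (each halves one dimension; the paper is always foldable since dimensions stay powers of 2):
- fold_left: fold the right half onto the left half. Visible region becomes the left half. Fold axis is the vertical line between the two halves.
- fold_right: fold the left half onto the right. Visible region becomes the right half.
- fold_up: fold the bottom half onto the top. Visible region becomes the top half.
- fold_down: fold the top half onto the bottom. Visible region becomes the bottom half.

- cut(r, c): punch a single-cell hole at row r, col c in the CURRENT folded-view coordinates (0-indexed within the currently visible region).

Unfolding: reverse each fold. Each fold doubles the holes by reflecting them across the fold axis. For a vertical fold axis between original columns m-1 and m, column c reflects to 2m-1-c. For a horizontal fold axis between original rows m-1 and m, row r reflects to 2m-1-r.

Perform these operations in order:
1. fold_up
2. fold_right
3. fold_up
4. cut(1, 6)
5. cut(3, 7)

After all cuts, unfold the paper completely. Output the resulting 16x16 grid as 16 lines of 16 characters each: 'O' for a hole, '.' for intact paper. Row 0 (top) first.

Op 1 fold_up: fold axis h@8; visible region now rows[0,8) x cols[0,16) = 8x16
Op 2 fold_right: fold axis v@8; visible region now rows[0,8) x cols[8,16) = 8x8
Op 3 fold_up: fold axis h@4; visible region now rows[0,4) x cols[8,16) = 4x8
Op 4 cut(1, 6): punch at orig (1,14); cuts so far [(1, 14)]; region rows[0,4) x cols[8,16) = 4x8
Op 5 cut(3, 7): punch at orig (3,15); cuts so far [(1, 14), (3, 15)]; region rows[0,4) x cols[8,16) = 4x8
Unfold 1 (reflect across h@4): 4 holes -> [(1, 14), (3, 15), (4, 15), (6, 14)]
Unfold 2 (reflect across v@8): 8 holes -> [(1, 1), (1, 14), (3, 0), (3, 15), (4, 0), (4, 15), (6, 1), (6, 14)]
Unfold 3 (reflect across h@8): 16 holes -> [(1, 1), (1, 14), (3, 0), (3, 15), (4, 0), (4, 15), (6, 1), (6, 14), (9, 1), (9, 14), (11, 0), (11, 15), (12, 0), (12, 15), (14, 1), (14, 14)]

Answer: ................
.O............O.
................
O..............O
O..............O
................
.O............O.
................
................
.O............O.
................
O..............O
O..............O
................
.O............O.
................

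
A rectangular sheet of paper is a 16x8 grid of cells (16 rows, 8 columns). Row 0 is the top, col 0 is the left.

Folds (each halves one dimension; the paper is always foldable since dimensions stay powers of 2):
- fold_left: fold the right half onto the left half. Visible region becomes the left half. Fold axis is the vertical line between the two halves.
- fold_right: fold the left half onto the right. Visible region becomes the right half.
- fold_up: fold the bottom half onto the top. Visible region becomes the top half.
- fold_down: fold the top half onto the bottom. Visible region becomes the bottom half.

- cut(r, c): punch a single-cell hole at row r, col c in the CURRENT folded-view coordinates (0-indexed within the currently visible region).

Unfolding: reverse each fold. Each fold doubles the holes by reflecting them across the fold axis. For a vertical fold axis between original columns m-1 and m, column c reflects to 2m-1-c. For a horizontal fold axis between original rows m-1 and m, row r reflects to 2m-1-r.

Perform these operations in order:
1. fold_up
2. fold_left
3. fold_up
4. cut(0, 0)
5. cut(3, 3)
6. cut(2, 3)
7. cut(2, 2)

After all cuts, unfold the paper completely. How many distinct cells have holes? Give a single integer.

Op 1 fold_up: fold axis h@8; visible region now rows[0,8) x cols[0,8) = 8x8
Op 2 fold_left: fold axis v@4; visible region now rows[0,8) x cols[0,4) = 8x4
Op 3 fold_up: fold axis h@4; visible region now rows[0,4) x cols[0,4) = 4x4
Op 4 cut(0, 0): punch at orig (0,0); cuts so far [(0, 0)]; region rows[0,4) x cols[0,4) = 4x4
Op 5 cut(3, 3): punch at orig (3,3); cuts so far [(0, 0), (3, 3)]; region rows[0,4) x cols[0,4) = 4x4
Op 6 cut(2, 3): punch at orig (2,3); cuts so far [(0, 0), (2, 3), (3, 3)]; region rows[0,4) x cols[0,4) = 4x4
Op 7 cut(2, 2): punch at orig (2,2); cuts so far [(0, 0), (2, 2), (2, 3), (3, 3)]; region rows[0,4) x cols[0,4) = 4x4
Unfold 1 (reflect across h@4): 8 holes -> [(0, 0), (2, 2), (2, 3), (3, 3), (4, 3), (5, 2), (5, 3), (7, 0)]
Unfold 2 (reflect across v@4): 16 holes -> [(0, 0), (0, 7), (2, 2), (2, 3), (2, 4), (2, 5), (3, 3), (3, 4), (4, 3), (4, 4), (5, 2), (5, 3), (5, 4), (5, 5), (7, 0), (7, 7)]
Unfold 3 (reflect across h@8): 32 holes -> [(0, 0), (0, 7), (2, 2), (2, 3), (2, 4), (2, 5), (3, 3), (3, 4), (4, 3), (4, 4), (5, 2), (5, 3), (5, 4), (5, 5), (7, 0), (7, 7), (8, 0), (8, 7), (10, 2), (10, 3), (10, 4), (10, 5), (11, 3), (11, 4), (12, 3), (12, 4), (13, 2), (13, 3), (13, 4), (13, 5), (15, 0), (15, 7)]

Answer: 32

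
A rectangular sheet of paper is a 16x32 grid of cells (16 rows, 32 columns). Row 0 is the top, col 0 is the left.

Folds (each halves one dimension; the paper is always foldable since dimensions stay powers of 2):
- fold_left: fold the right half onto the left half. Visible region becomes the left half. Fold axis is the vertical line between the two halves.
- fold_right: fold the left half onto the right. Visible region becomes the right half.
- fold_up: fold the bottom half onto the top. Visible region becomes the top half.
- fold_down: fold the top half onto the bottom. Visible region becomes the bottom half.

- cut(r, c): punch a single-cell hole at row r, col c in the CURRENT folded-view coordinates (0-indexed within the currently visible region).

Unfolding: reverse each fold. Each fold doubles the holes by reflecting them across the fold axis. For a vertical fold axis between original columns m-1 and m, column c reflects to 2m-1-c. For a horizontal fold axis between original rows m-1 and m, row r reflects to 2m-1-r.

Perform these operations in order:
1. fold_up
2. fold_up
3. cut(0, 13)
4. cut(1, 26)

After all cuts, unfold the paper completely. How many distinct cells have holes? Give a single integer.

Answer: 8

Derivation:
Op 1 fold_up: fold axis h@8; visible region now rows[0,8) x cols[0,32) = 8x32
Op 2 fold_up: fold axis h@4; visible region now rows[0,4) x cols[0,32) = 4x32
Op 3 cut(0, 13): punch at orig (0,13); cuts so far [(0, 13)]; region rows[0,4) x cols[0,32) = 4x32
Op 4 cut(1, 26): punch at orig (1,26); cuts so far [(0, 13), (1, 26)]; region rows[0,4) x cols[0,32) = 4x32
Unfold 1 (reflect across h@4): 4 holes -> [(0, 13), (1, 26), (6, 26), (7, 13)]
Unfold 2 (reflect across h@8): 8 holes -> [(0, 13), (1, 26), (6, 26), (7, 13), (8, 13), (9, 26), (14, 26), (15, 13)]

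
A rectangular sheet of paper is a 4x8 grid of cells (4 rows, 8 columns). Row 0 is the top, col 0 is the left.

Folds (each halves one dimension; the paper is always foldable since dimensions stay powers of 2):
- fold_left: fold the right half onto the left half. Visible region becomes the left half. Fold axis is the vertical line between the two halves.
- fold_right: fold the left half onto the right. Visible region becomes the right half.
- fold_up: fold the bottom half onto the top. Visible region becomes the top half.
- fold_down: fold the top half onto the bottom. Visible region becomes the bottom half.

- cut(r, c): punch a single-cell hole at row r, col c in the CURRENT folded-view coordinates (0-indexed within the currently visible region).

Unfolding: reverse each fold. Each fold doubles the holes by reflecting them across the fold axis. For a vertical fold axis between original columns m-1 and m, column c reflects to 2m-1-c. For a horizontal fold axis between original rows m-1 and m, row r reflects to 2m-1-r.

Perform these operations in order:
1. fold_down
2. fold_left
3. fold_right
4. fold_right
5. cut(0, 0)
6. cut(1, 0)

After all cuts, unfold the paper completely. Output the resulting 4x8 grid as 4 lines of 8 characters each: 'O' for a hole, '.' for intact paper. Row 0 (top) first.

Answer: OOOOOOOO
OOOOOOOO
OOOOOOOO
OOOOOOOO

Derivation:
Op 1 fold_down: fold axis h@2; visible region now rows[2,4) x cols[0,8) = 2x8
Op 2 fold_left: fold axis v@4; visible region now rows[2,4) x cols[0,4) = 2x4
Op 3 fold_right: fold axis v@2; visible region now rows[2,4) x cols[2,4) = 2x2
Op 4 fold_right: fold axis v@3; visible region now rows[2,4) x cols[3,4) = 2x1
Op 5 cut(0, 0): punch at orig (2,3); cuts so far [(2, 3)]; region rows[2,4) x cols[3,4) = 2x1
Op 6 cut(1, 0): punch at orig (3,3); cuts so far [(2, 3), (3, 3)]; region rows[2,4) x cols[3,4) = 2x1
Unfold 1 (reflect across v@3): 4 holes -> [(2, 2), (2, 3), (3, 2), (3, 3)]
Unfold 2 (reflect across v@2): 8 holes -> [(2, 0), (2, 1), (2, 2), (2, 3), (3, 0), (3, 1), (3, 2), (3, 3)]
Unfold 3 (reflect across v@4): 16 holes -> [(2, 0), (2, 1), (2, 2), (2, 3), (2, 4), (2, 5), (2, 6), (2, 7), (3, 0), (3, 1), (3, 2), (3, 3), (3, 4), (3, 5), (3, 6), (3, 7)]
Unfold 4 (reflect across h@2): 32 holes -> [(0, 0), (0, 1), (0, 2), (0, 3), (0, 4), (0, 5), (0, 6), (0, 7), (1, 0), (1, 1), (1, 2), (1, 3), (1, 4), (1, 5), (1, 6), (1, 7), (2, 0), (2, 1), (2, 2), (2, 3), (2, 4), (2, 5), (2, 6), (2, 7), (3, 0), (3, 1), (3, 2), (3, 3), (3, 4), (3, 5), (3, 6), (3, 7)]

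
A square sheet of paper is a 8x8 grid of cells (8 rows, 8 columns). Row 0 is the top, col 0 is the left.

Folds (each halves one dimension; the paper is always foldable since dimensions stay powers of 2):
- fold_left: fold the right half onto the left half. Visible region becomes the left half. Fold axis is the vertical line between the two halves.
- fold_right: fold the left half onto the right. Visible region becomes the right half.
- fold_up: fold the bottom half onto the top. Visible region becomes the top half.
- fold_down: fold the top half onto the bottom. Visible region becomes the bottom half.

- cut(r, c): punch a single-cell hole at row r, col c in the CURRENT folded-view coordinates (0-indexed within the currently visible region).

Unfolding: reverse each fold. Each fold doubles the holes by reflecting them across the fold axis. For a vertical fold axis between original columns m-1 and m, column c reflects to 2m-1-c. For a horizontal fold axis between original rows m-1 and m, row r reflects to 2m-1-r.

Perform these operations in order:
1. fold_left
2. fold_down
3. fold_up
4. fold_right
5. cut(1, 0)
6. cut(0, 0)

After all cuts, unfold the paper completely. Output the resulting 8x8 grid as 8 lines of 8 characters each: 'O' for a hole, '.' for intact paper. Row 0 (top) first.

Op 1 fold_left: fold axis v@4; visible region now rows[0,8) x cols[0,4) = 8x4
Op 2 fold_down: fold axis h@4; visible region now rows[4,8) x cols[0,4) = 4x4
Op 3 fold_up: fold axis h@6; visible region now rows[4,6) x cols[0,4) = 2x4
Op 4 fold_right: fold axis v@2; visible region now rows[4,6) x cols[2,4) = 2x2
Op 5 cut(1, 0): punch at orig (5,2); cuts so far [(5, 2)]; region rows[4,6) x cols[2,4) = 2x2
Op 6 cut(0, 0): punch at orig (4,2); cuts so far [(4, 2), (5, 2)]; region rows[4,6) x cols[2,4) = 2x2
Unfold 1 (reflect across v@2): 4 holes -> [(4, 1), (4, 2), (5, 1), (5, 2)]
Unfold 2 (reflect across h@6): 8 holes -> [(4, 1), (4, 2), (5, 1), (5, 2), (6, 1), (6, 2), (7, 1), (7, 2)]
Unfold 3 (reflect across h@4): 16 holes -> [(0, 1), (0, 2), (1, 1), (1, 2), (2, 1), (2, 2), (3, 1), (3, 2), (4, 1), (4, 2), (5, 1), (5, 2), (6, 1), (6, 2), (7, 1), (7, 2)]
Unfold 4 (reflect across v@4): 32 holes -> [(0, 1), (0, 2), (0, 5), (0, 6), (1, 1), (1, 2), (1, 5), (1, 6), (2, 1), (2, 2), (2, 5), (2, 6), (3, 1), (3, 2), (3, 5), (3, 6), (4, 1), (4, 2), (4, 5), (4, 6), (5, 1), (5, 2), (5, 5), (5, 6), (6, 1), (6, 2), (6, 5), (6, 6), (7, 1), (7, 2), (7, 5), (7, 6)]

Answer: .OO..OO.
.OO..OO.
.OO..OO.
.OO..OO.
.OO..OO.
.OO..OO.
.OO..OO.
.OO..OO.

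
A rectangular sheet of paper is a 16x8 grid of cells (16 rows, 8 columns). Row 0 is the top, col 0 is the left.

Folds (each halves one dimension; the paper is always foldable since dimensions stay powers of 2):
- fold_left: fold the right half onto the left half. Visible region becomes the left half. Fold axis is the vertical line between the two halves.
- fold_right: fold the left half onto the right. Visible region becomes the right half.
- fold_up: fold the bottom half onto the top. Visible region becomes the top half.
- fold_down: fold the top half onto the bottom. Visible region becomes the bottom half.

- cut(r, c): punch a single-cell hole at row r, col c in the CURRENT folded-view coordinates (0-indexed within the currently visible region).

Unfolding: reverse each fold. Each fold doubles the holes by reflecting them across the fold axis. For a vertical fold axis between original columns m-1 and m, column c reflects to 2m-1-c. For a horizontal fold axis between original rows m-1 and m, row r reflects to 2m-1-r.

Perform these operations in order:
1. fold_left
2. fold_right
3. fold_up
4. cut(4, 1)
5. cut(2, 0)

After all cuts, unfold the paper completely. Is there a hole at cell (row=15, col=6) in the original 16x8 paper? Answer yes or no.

Answer: no

Derivation:
Op 1 fold_left: fold axis v@4; visible region now rows[0,16) x cols[0,4) = 16x4
Op 2 fold_right: fold axis v@2; visible region now rows[0,16) x cols[2,4) = 16x2
Op 3 fold_up: fold axis h@8; visible region now rows[0,8) x cols[2,4) = 8x2
Op 4 cut(4, 1): punch at orig (4,3); cuts so far [(4, 3)]; region rows[0,8) x cols[2,4) = 8x2
Op 5 cut(2, 0): punch at orig (2,2); cuts so far [(2, 2), (4, 3)]; region rows[0,8) x cols[2,4) = 8x2
Unfold 1 (reflect across h@8): 4 holes -> [(2, 2), (4, 3), (11, 3), (13, 2)]
Unfold 2 (reflect across v@2): 8 holes -> [(2, 1), (2, 2), (4, 0), (4, 3), (11, 0), (11, 3), (13, 1), (13, 2)]
Unfold 3 (reflect across v@4): 16 holes -> [(2, 1), (2, 2), (2, 5), (2, 6), (4, 0), (4, 3), (4, 4), (4, 7), (11, 0), (11, 3), (11, 4), (11, 7), (13, 1), (13, 2), (13, 5), (13, 6)]
Holes: [(2, 1), (2, 2), (2, 5), (2, 6), (4, 0), (4, 3), (4, 4), (4, 7), (11, 0), (11, 3), (11, 4), (11, 7), (13, 1), (13, 2), (13, 5), (13, 6)]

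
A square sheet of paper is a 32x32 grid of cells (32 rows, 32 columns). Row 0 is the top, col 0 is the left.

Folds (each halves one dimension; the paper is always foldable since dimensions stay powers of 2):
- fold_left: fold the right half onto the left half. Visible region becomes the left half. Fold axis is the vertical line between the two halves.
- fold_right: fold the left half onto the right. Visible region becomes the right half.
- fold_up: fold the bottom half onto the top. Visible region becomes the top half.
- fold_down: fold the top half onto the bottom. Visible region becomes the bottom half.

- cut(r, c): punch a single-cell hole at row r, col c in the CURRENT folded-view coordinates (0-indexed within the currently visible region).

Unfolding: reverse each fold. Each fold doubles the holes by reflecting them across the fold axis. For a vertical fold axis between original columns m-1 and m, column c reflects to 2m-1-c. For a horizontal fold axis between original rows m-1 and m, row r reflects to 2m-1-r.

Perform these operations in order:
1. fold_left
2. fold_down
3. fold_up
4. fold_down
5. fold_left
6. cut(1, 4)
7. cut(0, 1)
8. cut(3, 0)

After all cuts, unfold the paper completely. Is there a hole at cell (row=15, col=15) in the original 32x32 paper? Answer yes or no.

Op 1 fold_left: fold axis v@16; visible region now rows[0,32) x cols[0,16) = 32x16
Op 2 fold_down: fold axis h@16; visible region now rows[16,32) x cols[0,16) = 16x16
Op 3 fold_up: fold axis h@24; visible region now rows[16,24) x cols[0,16) = 8x16
Op 4 fold_down: fold axis h@20; visible region now rows[20,24) x cols[0,16) = 4x16
Op 5 fold_left: fold axis v@8; visible region now rows[20,24) x cols[0,8) = 4x8
Op 6 cut(1, 4): punch at orig (21,4); cuts so far [(21, 4)]; region rows[20,24) x cols[0,8) = 4x8
Op 7 cut(0, 1): punch at orig (20,1); cuts so far [(20, 1), (21, 4)]; region rows[20,24) x cols[0,8) = 4x8
Op 8 cut(3, 0): punch at orig (23,0); cuts so far [(20, 1), (21, 4), (23, 0)]; region rows[20,24) x cols[0,8) = 4x8
Unfold 1 (reflect across v@8): 6 holes -> [(20, 1), (20, 14), (21, 4), (21, 11), (23, 0), (23, 15)]
Unfold 2 (reflect across h@20): 12 holes -> [(16, 0), (16, 15), (18, 4), (18, 11), (19, 1), (19, 14), (20, 1), (20, 14), (21, 4), (21, 11), (23, 0), (23, 15)]
Unfold 3 (reflect across h@24): 24 holes -> [(16, 0), (16, 15), (18, 4), (18, 11), (19, 1), (19, 14), (20, 1), (20, 14), (21, 4), (21, 11), (23, 0), (23, 15), (24, 0), (24, 15), (26, 4), (26, 11), (27, 1), (27, 14), (28, 1), (28, 14), (29, 4), (29, 11), (31, 0), (31, 15)]
Unfold 4 (reflect across h@16): 48 holes -> [(0, 0), (0, 15), (2, 4), (2, 11), (3, 1), (3, 14), (4, 1), (4, 14), (5, 4), (5, 11), (7, 0), (7, 15), (8, 0), (8, 15), (10, 4), (10, 11), (11, 1), (11, 14), (12, 1), (12, 14), (13, 4), (13, 11), (15, 0), (15, 15), (16, 0), (16, 15), (18, 4), (18, 11), (19, 1), (19, 14), (20, 1), (20, 14), (21, 4), (21, 11), (23, 0), (23, 15), (24, 0), (24, 15), (26, 4), (26, 11), (27, 1), (27, 14), (28, 1), (28, 14), (29, 4), (29, 11), (31, 0), (31, 15)]
Unfold 5 (reflect across v@16): 96 holes -> [(0, 0), (0, 15), (0, 16), (0, 31), (2, 4), (2, 11), (2, 20), (2, 27), (3, 1), (3, 14), (3, 17), (3, 30), (4, 1), (4, 14), (4, 17), (4, 30), (5, 4), (5, 11), (5, 20), (5, 27), (7, 0), (7, 15), (7, 16), (7, 31), (8, 0), (8, 15), (8, 16), (8, 31), (10, 4), (10, 11), (10, 20), (10, 27), (11, 1), (11, 14), (11, 17), (11, 30), (12, 1), (12, 14), (12, 17), (12, 30), (13, 4), (13, 11), (13, 20), (13, 27), (15, 0), (15, 15), (15, 16), (15, 31), (16, 0), (16, 15), (16, 16), (16, 31), (18, 4), (18, 11), (18, 20), (18, 27), (19, 1), (19, 14), (19, 17), (19, 30), (20, 1), (20, 14), (20, 17), (20, 30), (21, 4), (21, 11), (21, 20), (21, 27), (23, 0), (23, 15), (23, 16), (23, 31), (24, 0), (24, 15), (24, 16), (24, 31), (26, 4), (26, 11), (26, 20), (26, 27), (27, 1), (27, 14), (27, 17), (27, 30), (28, 1), (28, 14), (28, 17), (28, 30), (29, 4), (29, 11), (29, 20), (29, 27), (31, 0), (31, 15), (31, 16), (31, 31)]
Holes: [(0, 0), (0, 15), (0, 16), (0, 31), (2, 4), (2, 11), (2, 20), (2, 27), (3, 1), (3, 14), (3, 17), (3, 30), (4, 1), (4, 14), (4, 17), (4, 30), (5, 4), (5, 11), (5, 20), (5, 27), (7, 0), (7, 15), (7, 16), (7, 31), (8, 0), (8, 15), (8, 16), (8, 31), (10, 4), (10, 11), (10, 20), (10, 27), (11, 1), (11, 14), (11, 17), (11, 30), (12, 1), (12, 14), (12, 17), (12, 30), (13, 4), (13, 11), (13, 20), (13, 27), (15, 0), (15, 15), (15, 16), (15, 31), (16, 0), (16, 15), (16, 16), (16, 31), (18, 4), (18, 11), (18, 20), (18, 27), (19, 1), (19, 14), (19, 17), (19, 30), (20, 1), (20, 14), (20, 17), (20, 30), (21, 4), (21, 11), (21, 20), (21, 27), (23, 0), (23, 15), (23, 16), (23, 31), (24, 0), (24, 15), (24, 16), (24, 31), (26, 4), (26, 11), (26, 20), (26, 27), (27, 1), (27, 14), (27, 17), (27, 30), (28, 1), (28, 14), (28, 17), (28, 30), (29, 4), (29, 11), (29, 20), (29, 27), (31, 0), (31, 15), (31, 16), (31, 31)]

Answer: yes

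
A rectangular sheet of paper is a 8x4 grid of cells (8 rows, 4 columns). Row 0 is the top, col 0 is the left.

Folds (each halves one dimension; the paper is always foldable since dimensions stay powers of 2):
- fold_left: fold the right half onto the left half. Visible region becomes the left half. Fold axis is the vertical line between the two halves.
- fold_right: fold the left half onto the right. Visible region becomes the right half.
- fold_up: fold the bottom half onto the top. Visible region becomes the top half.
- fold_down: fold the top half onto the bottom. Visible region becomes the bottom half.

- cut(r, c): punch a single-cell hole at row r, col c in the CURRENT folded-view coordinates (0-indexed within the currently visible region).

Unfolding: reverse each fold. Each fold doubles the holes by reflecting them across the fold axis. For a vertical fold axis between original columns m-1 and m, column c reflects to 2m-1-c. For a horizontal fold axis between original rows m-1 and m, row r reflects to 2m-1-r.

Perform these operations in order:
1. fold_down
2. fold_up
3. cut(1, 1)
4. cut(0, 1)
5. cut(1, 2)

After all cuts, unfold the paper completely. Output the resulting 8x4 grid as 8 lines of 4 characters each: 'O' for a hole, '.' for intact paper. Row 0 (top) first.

Answer: .O..
.OO.
.OO.
.O..
.O..
.OO.
.OO.
.O..

Derivation:
Op 1 fold_down: fold axis h@4; visible region now rows[4,8) x cols[0,4) = 4x4
Op 2 fold_up: fold axis h@6; visible region now rows[4,6) x cols[0,4) = 2x4
Op 3 cut(1, 1): punch at orig (5,1); cuts so far [(5, 1)]; region rows[4,6) x cols[0,4) = 2x4
Op 4 cut(0, 1): punch at orig (4,1); cuts so far [(4, 1), (5, 1)]; region rows[4,6) x cols[0,4) = 2x4
Op 5 cut(1, 2): punch at orig (5,2); cuts so far [(4, 1), (5, 1), (5, 2)]; region rows[4,6) x cols[0,4) = 2x4
Unfold 1 (reflect across h@6): 6 holes -> [(4, 1), (5, 1), (5, 2), (6, 1), (6, 2), (7, 1)]
Unfold 2 (reflect across h@4): 12 holes -> [(0, 1), (1, 1), (1, 2), (2, 1), (2, 2), (3, 1), (4, 1), (5, 1), (5, 2), (6, 1), (6, 2), (7, 1)]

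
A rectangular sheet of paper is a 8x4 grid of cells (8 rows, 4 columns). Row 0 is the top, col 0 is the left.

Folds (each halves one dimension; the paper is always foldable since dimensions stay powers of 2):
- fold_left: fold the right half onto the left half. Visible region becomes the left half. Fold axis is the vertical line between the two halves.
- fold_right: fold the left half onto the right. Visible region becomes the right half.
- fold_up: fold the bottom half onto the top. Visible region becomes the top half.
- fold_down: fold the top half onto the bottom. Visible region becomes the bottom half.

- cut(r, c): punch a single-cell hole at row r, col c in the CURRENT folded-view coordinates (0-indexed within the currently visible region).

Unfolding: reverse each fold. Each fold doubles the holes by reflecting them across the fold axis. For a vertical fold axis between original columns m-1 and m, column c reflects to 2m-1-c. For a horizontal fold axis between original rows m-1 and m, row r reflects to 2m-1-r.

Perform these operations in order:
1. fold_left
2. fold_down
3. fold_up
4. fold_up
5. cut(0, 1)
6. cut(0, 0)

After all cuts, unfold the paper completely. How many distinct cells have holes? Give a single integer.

Answer: 32

Derivation:
Op 1 fold_left: fold axis v@2; visible region now rows[0,8) x cols[0,2) = 8x2
Op 2 fold_down: fold axis h@4; visible region now rows[4,8) x cols[0,2) = 4x2
Op 3 fold_up: fold axis h@6; visible region now rows[4,6) x cols[0,2) = 2x2
Op 4 fold_up: fold axis h@5; visible region now rows[4,5) x cols[0,2) = 1x2
Op 5 cut(0, 1): punch at orig (4,1); cuts so far [(4, 1)]; region rows[4,5) x cols[0,2) = 1x2
Op 6 cut(0, 0): punch at orig (4,0); cuts so far [(4, 0), (4, 1)]; region rows[4,5) x cols[0,2) = 1x2
Unfold 1 (reflect across h@5): 4 holes -> [(4, 0), (4, 1), (5, 0), (5, 1)]
Unfold 2 (reflect across h@6): 8 holes -> [(4, 0), (4, 1), (5, 0), (5, 1), (6, 0), (6, 1), (7, 0), (7, 1)]
Unfold 3 (reflect across h@4): 16 holes -> [(0, 0), (0, 1), (1, 0), (1, 1), (2, 0), (2, 1), (3, 0), (3, 1), (4, 0), (4, 1), (5, 0), (5, 1), (6, 0), (6, 1), (7, 0), (7, 1)]
Unfold 4 (reflect across v@2): 32 holes -> [(0, 0), (0, 1), (0, 2), (0, 3), (1, 0), (1, 1), (1, 2), (1, 3), (2, 0), (2, 1), (2, 2), (2, 3), (3, 0), (3, 1), (3, 2), (3, 3), (4, 0), (4, 1), (4, 2), (4, 3), (5, 0), (5, 1), (5, 2), (5, 3), (6, 0), (6, 1), (6, 2), (6, 3), (7, 0), (7, 1), (7, 2), (7, 3)]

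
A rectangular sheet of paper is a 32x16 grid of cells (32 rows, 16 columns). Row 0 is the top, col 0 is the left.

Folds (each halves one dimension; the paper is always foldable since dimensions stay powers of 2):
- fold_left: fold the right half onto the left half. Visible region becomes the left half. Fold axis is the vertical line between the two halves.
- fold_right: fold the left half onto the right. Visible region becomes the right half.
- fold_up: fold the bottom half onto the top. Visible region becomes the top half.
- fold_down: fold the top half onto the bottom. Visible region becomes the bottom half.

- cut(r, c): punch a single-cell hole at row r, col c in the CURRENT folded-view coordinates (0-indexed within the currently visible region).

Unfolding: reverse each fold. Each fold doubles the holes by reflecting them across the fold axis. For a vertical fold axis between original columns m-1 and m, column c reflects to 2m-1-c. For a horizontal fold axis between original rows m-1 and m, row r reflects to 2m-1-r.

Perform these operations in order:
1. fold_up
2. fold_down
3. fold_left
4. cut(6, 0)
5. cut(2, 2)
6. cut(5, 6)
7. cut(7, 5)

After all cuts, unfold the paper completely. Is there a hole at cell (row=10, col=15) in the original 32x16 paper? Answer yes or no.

Op 1 fold_up: fold axis h@16; visible region now rows[0,16) x cols[0,16) = 16x16
Op 2 fold_down: fold axis h@8; visible region now rows[8,16) x cols[0,16) = 8x16
Op 3 fold_left: fold axis v@8; visible region now rows[8,16) x cols[0,8) = 8x8
Op 4 cut(6, 0): punch at orig (14,0); cuts so far [(14, 0)]; region rows[8,16) x cols[0,8) = 8x8
Op 5 cut(2, 2): punch at orig (10,2); cuts so far [(10, 2), (14, 0)]; region rows[8,16) x cols[0,8) = 8x8
Op 6 cut(5, 6): punch at orig (13,6); cuts so far [(10, 2), (13, 6), (14, 0)]; region rows[8,16) x cols[0,8) = 8x8
Op 7 cut(7, 5): punch at orig (15,5); cuts so far [(10, 2), (13, 6), (14, 0), (15, 5)]; region rows[8,16) x cols[0,8) = 8x8
Unfold 1 (reflect across v@8): 8 holes -> [(10, 2), (10, 13), (13, 6), (13, 9), (14, 0), (14, 15), (15, 5), (15, 10)]
Unfold 2 (reflect across h@8): 16 holes -> [(0, 5), (0, 10), (1, 0), (1, 15), (2, 6), (2, 9), (5, 2), (5, 13), (10, 2), (10, 13), (13, 6), (13, 9), (14, 0), (14, 15), (15, 5), (15, 10)]
Unfold 3 (reflect across h@16): 32 holes -> [(0, 5), (0, 10), (1, 0), (1, 15), (2, 6), (2, 9), (5, 2), (5, 13), (10, 2), (10, 13), (13, 6), (13, 9), (14, 0), (14, 15), (15, 5), (15, 10), (16, 5), (16, 10), (17, 0), (17, 15), (18, 6), (18, 9), (21, 2), (21, 13), (26, 2), (26, 13), (29, 6), (29, 9), (30, 0), (30, 15), (31, 5), (31, 10)]
Holes: [(0, 5), (0, 10), (1, 0), (1, 15), (2, 6), (2, 9), (5, 2), (5, 13), (10, 2), (10, 13), (13, 6), (13, 9), (14, 0), (14, 15), (15, 5), (15, 10), (16, 5), (16, 10), (17, 0), (17, 15), (18, 6), (18, 9), (21, 2), (21, 13), (26, 2), (26, 13), (29, 6), (29, 9), (30, 0), (30, 15), (31, 5), (31, 10)]

Answer: no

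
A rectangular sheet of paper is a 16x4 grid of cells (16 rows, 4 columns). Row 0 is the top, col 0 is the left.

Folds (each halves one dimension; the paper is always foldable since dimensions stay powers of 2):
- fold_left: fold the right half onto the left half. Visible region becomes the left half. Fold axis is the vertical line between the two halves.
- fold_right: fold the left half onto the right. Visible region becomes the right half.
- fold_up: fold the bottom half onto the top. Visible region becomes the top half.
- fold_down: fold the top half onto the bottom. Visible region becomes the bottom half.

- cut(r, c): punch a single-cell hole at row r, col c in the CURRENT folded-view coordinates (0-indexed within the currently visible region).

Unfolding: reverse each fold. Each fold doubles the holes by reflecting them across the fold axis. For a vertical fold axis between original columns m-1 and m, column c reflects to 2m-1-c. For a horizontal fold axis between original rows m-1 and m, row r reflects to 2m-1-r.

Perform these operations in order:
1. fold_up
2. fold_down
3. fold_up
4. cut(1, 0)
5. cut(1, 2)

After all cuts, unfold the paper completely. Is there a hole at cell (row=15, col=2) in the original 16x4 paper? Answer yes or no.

Op 1 fold_up: fold axis h@8; visible region now rows[0,8) x cols[0,4) = 8x4
Op 2 fold_down: fold axis h@4; visible region now rows[4,8) x cols[0,4) = 4x4
Op 3 fold_up: fold axis h@6; visible region now rows[4,6) x cols[0,4) = 2x4
Op 4 cut(1, 0): punch at orig (5,0); cuts so far [(5, 0)]; region rows[4,6) x cols[0,4) = 2x4
Op 5 cut(1, 2): punch at orig (5,2); cuts so far [(5, 0), (5, 2)]; region rows[4,6) x cols[0,4) = 2x4
Unfold 1 (reflect across h@6): 4 holes -> [(5, 0), (5, 2), (6, 0), (6, 2)]
Unfold 2 (reflect across h@4): 8 holes -> [(1, 0), (1, 2), (2, 0), (2, 2), (5, 0), (5, 2), (6, 0), (6, 2)]
Unfold 3 (reflect across h@8): 16 holes -> [(1, 0), (1, 2), (2, 0), (2, 2), (5, 0), (5, 2), (6, 0), (6, 2), (9, 0), (9, 2), (10, 0), (10, 2), (13, 0), (13, 2), (14, 0), (14, 2)]
Holes: [(1, 0), (1, 2), (2, 0), (2, 2), (5, 0), (5, 2), (6, 0), (6, 2), (9, 0), (9, 2), (10, 0), (10, 2), (13, 0), (13, 2), (14, 0), (14, 2)]

Answer: no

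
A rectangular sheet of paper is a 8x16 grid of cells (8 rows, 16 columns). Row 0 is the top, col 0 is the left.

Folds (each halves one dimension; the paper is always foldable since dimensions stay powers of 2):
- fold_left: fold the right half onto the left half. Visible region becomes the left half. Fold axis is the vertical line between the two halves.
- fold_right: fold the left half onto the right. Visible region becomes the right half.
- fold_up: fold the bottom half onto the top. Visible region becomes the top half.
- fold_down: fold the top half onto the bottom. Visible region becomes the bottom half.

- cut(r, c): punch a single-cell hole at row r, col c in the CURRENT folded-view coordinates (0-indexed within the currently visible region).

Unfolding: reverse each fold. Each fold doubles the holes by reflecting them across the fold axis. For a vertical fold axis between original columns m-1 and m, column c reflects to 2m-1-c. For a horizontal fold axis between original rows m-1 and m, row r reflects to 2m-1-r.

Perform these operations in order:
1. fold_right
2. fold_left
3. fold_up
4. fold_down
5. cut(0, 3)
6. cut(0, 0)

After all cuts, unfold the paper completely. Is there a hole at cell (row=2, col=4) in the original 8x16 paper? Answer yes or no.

Answer: yes

Derivation:
Op 1 fold_right: fold axis v@8; visible region now rows[0,8) x cols[8,16) = 8x8
Op 2 fold_left: fold axis v@12; visible region now rows[0,8) x cols[8,12) = 8x4
Op 3 fold_up: fold axis h@4; visible region now rows[0,4) x cols[8,12) = 4x4
Op 4 fold_down: fold axis h@2; visible region now rows[2,4) x cols[8,12) = 2x4
Op 5 cut(0, 3): punch at orig (2,11); cuts so far [(2, 11)]; region rows[2,4) x cols[8,12) = 2x4
Op 6 cut(0, 0): punch at orig (2,8); cuts so far [(2, 8), (2, 11)]; region rows[2,4) x cols[8,12) = 2x4
Unfold 1 (reflect across h@2): 4 holes -> [(1, 8), (1, 11), (2, 8), (2, 11)]
Unfold 2 (reflect across h@4): 8 holes -> [(1, 8), (1, 11), (2, 8), (2, 11), (5, 8), (5, 11), (6, 8), (6, 11)]
Unfold 3 (reflect across v@12): 16 holes -> [(1, 8), (1, 11), (1, 12), (1, 15), (2, 8), (2, 11), (2, 12), (2, 15), (5, 8), (5, 11), (5, 12), (5, 15), (6, 8), (6, 11), (6, 12), (6, 15)]
Unfold 4 (reflect across v@8): 32 holes -> [(1, 0), (1, 3), (1, 4), (1, 7), (1, 8), (1, 11), (1, 12), (1, 15), (2, 0), (2, 3), (2, 4), (2, 7), (2, 8), (2, 11), (2, 12), (2, 15), (5, 0), (5, 3), (5, 4), (5, 7), (5, 8), (5, 11), (5, 12), (5, 15), (6, 0), (6, 3), (6, 4), (6, 7), (6, 8), (6, 11), (6, 12), (6, 15)]
Holes: [(1, 0), (1, 3), (1, 4), (1, 7), (1, 8), (1, 11), (1, 12), (1, 15), (2, 0), (2, 3), (2, 4), (2, 7), (2, 8), (2, 11), (2, 12), (2, 15), (5, 0), (5, 3), (5, 4), (5, 7), (5, 8), (5, 11), (5, 12), (5, 15), (6, 0), (6, 3), (6, 4), (6, 7), (6, 8), (6, 11), (6, 12), (6, 15)]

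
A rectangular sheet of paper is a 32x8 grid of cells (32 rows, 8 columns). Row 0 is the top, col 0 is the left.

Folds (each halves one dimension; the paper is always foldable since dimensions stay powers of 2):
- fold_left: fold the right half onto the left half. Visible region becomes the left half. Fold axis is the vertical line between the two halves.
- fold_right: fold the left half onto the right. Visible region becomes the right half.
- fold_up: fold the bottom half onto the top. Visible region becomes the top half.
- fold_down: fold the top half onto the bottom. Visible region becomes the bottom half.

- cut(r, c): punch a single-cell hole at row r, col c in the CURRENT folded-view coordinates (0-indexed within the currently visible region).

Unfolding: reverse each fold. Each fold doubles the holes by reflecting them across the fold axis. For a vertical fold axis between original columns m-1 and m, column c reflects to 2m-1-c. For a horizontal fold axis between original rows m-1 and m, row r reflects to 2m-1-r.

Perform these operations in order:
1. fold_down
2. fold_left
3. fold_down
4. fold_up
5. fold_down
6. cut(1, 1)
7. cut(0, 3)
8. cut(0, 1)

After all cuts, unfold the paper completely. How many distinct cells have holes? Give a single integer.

Op 1 fold_down: fold axis h@16; visible region now rows[16,32) x cols[0,8) = 16x8
Op 2 fold_left: fold axis v@4; visible region now rows[16,32) x cols[0,4) = 16x4
Op 3 fold_down: fold axis h@24; visible region now rows[24,32) x cols[0,4) = 8x4
Op 4 fold_up: fold axis h@28; visible region now rows[24,28) x cols[0,4) = 4x4
Op 5 fold_down: fold axis h@26; visible region now rows[26,28) x cols[0,4) = 2x4
Op 6 cut(1, 1): punch at orig (27,1); cuts so far [(27, 1)]; region rows[26,28) x cols[0,4) = 2x4
Op 7 cut(0, 3): punch at orig (26,3); cuts so far [(26, 3), (27, 1)]; region rows[26,28) x cols[0,4) = 2x4
Op 8 cut(0, 1): punch at orig (26,1); cuts so far [(26, 1), (26, 3), (27, 1)]; region rows[26,28) x cols[0,4) = 2x4
Unfold 1 (reflect across h@26): 6 holes -> [(24, 1), (25, 1), (25, 3), (26, 1), (26, 3), (27, 1)]
Unfold 2 (reflect across h@28): 12 holes -> [(24, 1), (25, 1), (25, 3), (26, 1), (26, 3), (27, 1), (28, 1), (29, 1), (29, 3), (30, 1), (30, 3), (31, 1)]
Unfold 3 (reflect across h@24): 24 holes -> [(16, 1), (17, 1), (17, 3), (18, 1), (18, 3), (19, 1), (20, 1), (21, 1), (21, 3), (22, 1), (22, 3), (23, 1), (24, 1), (25, 1), (25, 3), (26, 1), (26, 3), (27, 1), (28, 1), (29, 1), (29, 3), (30, 1), (30, 3), (31, 1)]
Unfold 4 (reflect across v@4): 48 holes -> [(16, 1), (16, 6), (17, 1), (17, 3), (17, 4), (17, 6), (18, 1), (18, 3), (18, 4), (18, 6), (19, 1), (19, 6), (20, 1), (20, 6), (21, 1), (21, 3), (21, 4), (21, 6), (22, 1), (22, 3), (22, 4), (22, 6), (23, 1), (23, 6), (24, 1), (24, 6), (25, 1), (25, 3), (25, 4), (25, 6), (26, 1), (26, 3), (26, 4), (26, 6), (27, 1), (27, 6), (28, 1), (28, 6), (29, 1), (29, 3), (29, 4), (29, 6), (30, 1), (30, 3), (30, 4), (30, 6), (31, 1), (31, 6)]
Unfold 5 (reflect across h@16): 96 holes -> [(0, 1), (0, 6), (1, 1), (1, 3), (1, 4), (1, 6), (2, 1), (2, 3), (2, 4), (2, 6), (3, 1), (3, 6), (4, 1), (4, 6), (5, 1), (5, 3), (5, 4), (5, 6), (6, 1), (6, 3), (6, 4), (6, 6), (7, 1), (7, 6), (8, 1), (8, 6), (9, 1), (9, 3), (9, 4), (9, 6), (10, 1), (10, 3), (10, 4), (10, 6), (11, 1), (11, 6), (12, 1), (12, 6), (13, 1), (13, 3), (13, 4), (13, 6), (14, 1), (14, 3), (14, 4), (14, 6), (15, 1), (15, 6), (16, 1), (16, 6), (17, 1), (17, 3), (17, 4), (17, 6), (18, 1), (18, 3), (18, 4), (18, 6), (19, 1), (19, 6), (20, 1), (20, 6), (21, 1), (21, 3), (21, 4), (21, 6), (22, 1), (22, 3), (22, 4), (22, 6), (23, 1), (23, 6), (24, 1), (24, 6), (25, 1), (25, 3), (25, 4), (25, 6), (26, 1), (26, 3), (26, 4), (26, 6), (27, 1), (27, 6), (28, 1), (28, 6), (29, 1), (29, 3), (29, 4), (29, 6), (30, 1), (30, 3), (30, 4), (30, 6), (31, 1), (31, 6)]

Answer: 96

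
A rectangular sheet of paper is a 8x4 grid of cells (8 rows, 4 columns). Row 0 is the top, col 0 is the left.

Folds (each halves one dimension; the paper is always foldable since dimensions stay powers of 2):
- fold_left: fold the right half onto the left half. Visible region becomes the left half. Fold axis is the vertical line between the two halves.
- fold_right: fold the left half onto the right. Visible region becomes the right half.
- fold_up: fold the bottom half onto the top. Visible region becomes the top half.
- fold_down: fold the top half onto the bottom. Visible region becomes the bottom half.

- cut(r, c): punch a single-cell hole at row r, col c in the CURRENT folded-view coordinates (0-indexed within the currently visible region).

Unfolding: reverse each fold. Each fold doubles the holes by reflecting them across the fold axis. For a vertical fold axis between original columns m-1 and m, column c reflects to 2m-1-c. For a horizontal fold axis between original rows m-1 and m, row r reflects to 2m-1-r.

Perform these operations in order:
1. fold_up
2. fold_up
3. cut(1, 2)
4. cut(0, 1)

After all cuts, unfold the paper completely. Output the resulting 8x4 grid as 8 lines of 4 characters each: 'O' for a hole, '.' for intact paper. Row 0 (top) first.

Answer: .O..
..O.
..O.
.O..
.O..
..O.
..O.
.O..

Derivation:
Op 1 fold_up: fold axis h@4; visible region now rows[0,4) x cols[0,4) = 4x4
Op 2 fold_up: fold axis h@2; visible region now rows[0,2) x cols[0,4) = 2x4
Op 3 cut(1, 2): punch at orig (1,2); cuts so far [(1, 2)]; region rows[0,2) x cols[0,4) = 2x4
Op 4 cut(0, 1): punch at orig (0,1); cuts so far [(0, 1), (1, 2)]; region rows[0,2) x cols[0,4) = 2x4
Unfold 1 (reflect across h@2): 4 holes -> [(0, 1), (1, 2), (2, 2), (3, 1)]
Unfold 2 (reflect across h@4): 8 holes -> [(0, 1), (1, 2), (2, 2), (3, 1), (4, 1), (5, 2), (6, 2), (7, 1)]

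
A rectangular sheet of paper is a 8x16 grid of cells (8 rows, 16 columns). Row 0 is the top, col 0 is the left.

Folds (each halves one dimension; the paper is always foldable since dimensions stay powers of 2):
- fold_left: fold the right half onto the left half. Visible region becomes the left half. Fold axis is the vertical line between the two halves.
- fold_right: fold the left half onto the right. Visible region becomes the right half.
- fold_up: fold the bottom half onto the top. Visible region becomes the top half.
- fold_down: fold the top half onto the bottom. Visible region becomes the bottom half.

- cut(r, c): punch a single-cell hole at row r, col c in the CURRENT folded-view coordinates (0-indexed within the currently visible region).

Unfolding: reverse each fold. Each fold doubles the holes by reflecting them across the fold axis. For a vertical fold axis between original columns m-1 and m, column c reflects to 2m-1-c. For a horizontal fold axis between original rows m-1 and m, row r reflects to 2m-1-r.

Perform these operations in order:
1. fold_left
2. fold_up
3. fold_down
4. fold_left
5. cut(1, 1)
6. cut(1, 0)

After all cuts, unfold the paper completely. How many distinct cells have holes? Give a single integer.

Op 1 fold_left: fold axis v@8; visible region now rows[0,8) x cols[0,8) = 8x8
Op 2 fold_up: fold axis h@4; visible region now rows[0,4) x cols[0,8) = 4x8
Op 3 fold_down: fold axis h@2; visible region now rows[2,4) x cols[0,8) = 2x8
Op 4 fold_left: fold axis v@4; visible region now rows[2,4) x cols[0,4) = 2x4
Op 5 cut(1, 1): punch at orig (3,1); cuts so far [(3, 1)]; region rows[2,4) x cols[0,4) = 2x4
Op 6 cut(1, 0): punch at orig (3,0); cuts so far [(3, 0), (3, 1)]; region rows[2,4) x cols[0,4) = 2x4
Unfold 1 (reflect across v@4): 4 holes -> [(3, 0), (3, 1), (3, 6), (3, 7)]
Unfold 2 (reflect across h@2): 8 holes -> [(0, 0), (0, 1), (0, 6), (0, 7), (3, 0), (3, 1), (3, 6), (3, 7)]
Unfold 3 (reflect across h@4): 16 holes -> [(0, 0), (0, 1), (0, 6), (0, 7), (3, 0), (3, 1), (3, 6), (3, 7), (4, 0), (4, 1), (4, 6), (4, 7), (7, 0), (7, 1), (7, 6), (7, 7)]
Unfold 4 (reflect across v@8): 32 holes -> [(0, 0), (0, 1), (0, 6), (0, 7), (0, 8), (0, 9), (0, 14), (0, 15), (3, 0), (3, 1), (3, 6), (3, 7), (3, 8), (3, 9), (3, 14), (3, 15), (4, 0), (4, 1), (4, 6), (4, 7), (4, 8), (4, 9), (4, 14), (4, 15), (7, 0), (7, 1), (7, 6), (7, 7), (7, 8), (7, 9), (7, 14), (7, 15)]

Answer: 32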